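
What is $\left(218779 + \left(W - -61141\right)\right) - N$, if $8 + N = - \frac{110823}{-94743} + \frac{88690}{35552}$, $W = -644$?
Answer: $\frac{14253042883313}{51034896} \approx 2.7928 \cdot 10^{5}$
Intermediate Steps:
$N = - \frac{221268017}{51034896}$ ($N = -8 + \left(- \frac{110823}{-94743} + \frac{88690}{35552}\right) = -8 + \left(\left(-110823\right) \left(- \frac{1}{94743}\right) + 88690 \cdot \frac{1}{35552}\right) = -8 + \left(\frac{36941}{31581} + \frac{44345}{17776}\right) = -8 + \frac{187011151}{51034896} = - \frac{221268017}{51034896} \approx -4.3356$)
$\left(218779 + \left(W - -61141\right)\right) - N = \left(218779 - -60497\right) - - \frac{221268017}{51034896} = \left(218779 + \left(-644 + 61141\right)\right) + \frac{221268017}{51034896} = \left(218779 + 60497\right) + \frac{221268017}{51034896} = 279276 + \frac{221268017}{51034896} = \frac{14253042883313}{51034896}$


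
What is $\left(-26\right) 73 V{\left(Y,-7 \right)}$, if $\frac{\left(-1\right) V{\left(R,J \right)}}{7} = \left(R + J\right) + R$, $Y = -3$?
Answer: $-172718$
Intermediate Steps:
$V{\left(R,J \right)} = - 14 R - 7 J$ ($V{\left(R,J \right)} = - 7 \left(\left(R + J\right) + R\right) = - 7 \left(\left(J + R\right) + R\right) = - 7 \left(J + 2 R\right) = - 14 R - 7 J$)
$\left(-26\right) 73 V{\left(Y,-7 \right)} = \left(-26\right) 73 \left(\left(-14\right) \left(-3\right) - -49\right) = - 1898 \left(42 + 49\right) = \left(-1898\right) 91 = -172718$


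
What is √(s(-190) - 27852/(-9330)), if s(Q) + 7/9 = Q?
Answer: I*√4086784135/4665 ≈ 13.704*I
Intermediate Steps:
s(Q) = -7/9 + Q
√(s(-190) - 27852/(-9330)) = √((-7/9 - 190) - 27852/(-9330)) = √(-1717/9 - 27852*(-1/9330)) = √(-1717/9 + 4642/1555) = √(-2628157/13995) = I*√4086784135/4665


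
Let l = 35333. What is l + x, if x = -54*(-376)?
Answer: 55637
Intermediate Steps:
x = 20304
l + x = 35333 + 20304 = 55637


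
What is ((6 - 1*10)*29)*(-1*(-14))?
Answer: -1624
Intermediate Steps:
((6 - 1*10)*29)*(-1*(-14)) = ((6 - 10)*29)*14 = -4*29*14 = -116*14 = -1624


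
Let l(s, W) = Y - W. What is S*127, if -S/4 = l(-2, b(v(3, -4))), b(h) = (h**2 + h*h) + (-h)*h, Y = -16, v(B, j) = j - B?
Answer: 33020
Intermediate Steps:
b(h) = h**2 (b(h) = (h**2 + h**2) - h**2 = 2*h**2 - h**2 = h**2)
l(s, W) = -16 - W
S = 260 (S = -4*(-16 - (-4 - 1*3)**2) = -4*(-16 - (-4 - 3)**2) = -4*(-16 - 1*(-7)**2) = -4*(-16 - 1*49) = -4*(-16 - 49) = -4*(-65) = 260)
S*127 = 260*127 = 33020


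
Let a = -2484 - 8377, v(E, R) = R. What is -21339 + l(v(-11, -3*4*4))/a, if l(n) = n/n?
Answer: -231762880/10861 ≈ -21339.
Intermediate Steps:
a = -10861
l(n) = 1
-21339 + l(v(-11, -3*4*4))/a = -21339 + 1/(-10861) = -21339 + 1*(-1/10861) = -21339 - 1/10861 = -231762880/10861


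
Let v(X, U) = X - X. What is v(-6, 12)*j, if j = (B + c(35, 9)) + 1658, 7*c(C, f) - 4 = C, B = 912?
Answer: 0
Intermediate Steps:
c(C, f) = 4/7 + C/7
j = 18029/7 (j = (912 + (4/7 + (1/7)*35)) + 1658 = (912 + (4/7 + 5)) + 1658 = (912 + 39/7) + 1658 = 6423/7 + 1658 = 18029/7 ≈ 2575.6)
v(X, U) = 0
v(-6, 12)*j = 0*(18029/7) = 0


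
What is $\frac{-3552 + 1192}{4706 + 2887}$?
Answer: $- \frac{2360}{7593} \approx -0.31081$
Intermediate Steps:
$\frac{-3552 + 1192}{4706 + 2887} = - \frac{2360}{7593}$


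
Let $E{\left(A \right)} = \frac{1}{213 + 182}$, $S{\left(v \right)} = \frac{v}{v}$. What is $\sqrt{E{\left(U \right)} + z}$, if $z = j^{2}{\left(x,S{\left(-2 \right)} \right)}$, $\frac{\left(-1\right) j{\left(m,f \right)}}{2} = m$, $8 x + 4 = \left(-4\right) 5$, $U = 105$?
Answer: $\frac{\sqrt{5617295}}{395} \approx 6.0002$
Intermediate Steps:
$S{\left(v \right)} = 1$
$x = -3$ ($x = - \frac{1}{2} + \frac{\left(-4\right) 5}{8} = - \frac{1}{2} + \frac{1}{8} \left(-20\right) = - \frac{1}{2} - \frac{5}{2} = -3$)
$j{\left(m,f \right)} = - 2 m$
$E{\left(A \right)} = \frac{1}{395}$
$z = 36$ ($z = \left(\left(-2\right) \left(-3\right)\right)^{2} = 6^{2} = 36$)
$\sqrt{E{\left(U \right)} + z} = \sqrt{\frac{1}{395} + 36} = \sqrt{\frac{14221}{395}} = \frac{\sqrt{5617295}}{395}$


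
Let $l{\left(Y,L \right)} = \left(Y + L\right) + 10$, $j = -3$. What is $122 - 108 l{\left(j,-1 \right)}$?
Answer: $-526$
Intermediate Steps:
$l{\left(Y,L \right)} = 10 + L + Y$ ($l{\left(Y,L \right)} = \left(L + Y\right) + 10 = 10 + L + Y$)
$122 - 108 l{\left(j,-1 \right)} = 122 - 108 \left(10 - 1 - 3\right) = 122 - 648 = -526$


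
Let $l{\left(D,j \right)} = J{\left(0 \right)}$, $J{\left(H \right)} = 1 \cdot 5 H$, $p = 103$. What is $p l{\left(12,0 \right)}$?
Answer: $0$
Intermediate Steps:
$J{\left(H \right)} = 5 H$
$l{\left(D,j \right)} = 0$ ($l{\left(D,j \right)} = 5 \cdot 0 = 0$)
$p l{\left(12,0 \right)} = 103 \cdot 0 = 0$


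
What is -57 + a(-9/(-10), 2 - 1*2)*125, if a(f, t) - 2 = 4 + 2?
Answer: 943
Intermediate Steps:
a(f, t) = 8 (a(f, t) = 2 + (4 + 2) = 2 + 6 = 8)
-57 + a(-9/(-10), 2 - 1*2)*125 = -57 + 8*125 = -57 + 1000 = 943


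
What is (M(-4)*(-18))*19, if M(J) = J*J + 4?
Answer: -6840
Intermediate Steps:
M(J) = 4 + J² (M(J) = J² + 4 = 4 + J²)
(M(-4)*(-18))*19 = ((4 + (-4)²)*(-18))*19 = ((4 + 16)*(-18))*19 = (20*(-18))*19 = -360*19 = -6840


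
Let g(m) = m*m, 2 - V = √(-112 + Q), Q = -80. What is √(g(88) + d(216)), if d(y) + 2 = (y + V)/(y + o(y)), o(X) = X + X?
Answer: √(2508517 - 4*I*√3)/18 ≈ 87.991 - 0.00012151*I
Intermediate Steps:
o(X) = 2*X
V = 2 - 8*I*√3 (V = 2 - √(-112 - 80) = 2 - √(-192) = 2 - 8*I*√3 ≈ 2.0 - 13.856*I)
g(m) = m²
d(y) = -2 + (2 + y - 8*I*√3)/(3*y) (d(y) = -2 + (y + (2 - 8*I*√3))/(y + 2*y) = -2 + (2 + y - 8*I*√3)/((3*y)) = -2 + (2 + y - 8*I*√3)*(1/(3*y)) = -2 + (2 + y - 8*I*√3)/(3*y))
√(g(88) + d(216)) = √(88² + (⅓)*(2 - 5*216 - 8*I*√3)/216) = √(7744 + (⅓)*(1/216)*(2 - 1080 - 8*I*√3)) = √(7744 + (⅓)*(1/216)*(-1078 - 8*I*√3)) = √(7744 + (-539/324 - I*√3/81)) = √(2508517/324 - I*√3/81)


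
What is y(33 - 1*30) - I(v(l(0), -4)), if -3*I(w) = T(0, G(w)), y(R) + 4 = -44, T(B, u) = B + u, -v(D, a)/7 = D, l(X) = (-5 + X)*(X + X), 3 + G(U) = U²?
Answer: -49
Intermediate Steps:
G(U) = -3 + U²
l(X) = 2*X*(-5 + X) (l(X) = (-5 + X)*(2*X) = 2*X*(-5 + X))
v(D, a) = -7*D
y(R) = -48 (y(R) = -4 - 44 = -48)
I(w) = 1 - w²/3 (I(w) = -(0 + (-3 + w²))/3 = -(-3 + w²)/3 = 1 - w²/3)
y(33 - 1*30) - I(v(l(0), -4)) = -48 - (1 - (-14*0*(-5 + 0))²/3) = -48 - (1 - (-14*0*(-5))²/3) = -48 - (1 - (-7*0)²/3) = -48 - (1 - ⅓*0²) = -48 - (1 - ⅓*0) = -48 - (1 + 0) = -48 - 1*1 = -48 - 1 = -49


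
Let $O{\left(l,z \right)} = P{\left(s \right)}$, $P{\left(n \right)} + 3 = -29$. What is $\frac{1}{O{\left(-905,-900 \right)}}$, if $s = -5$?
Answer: $- \frac{1}{32} \approx -0.03125$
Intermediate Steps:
$P{\left(n \right)} = -32$ ($P{\left(n \right)} = -3 - 29 = -32$)
$O{\left(l,z \right)} = -32$
$\frac{1}{O{\left(-905,-900 \right)}} = \frac{1}{-32} = - \frac{1}{32}$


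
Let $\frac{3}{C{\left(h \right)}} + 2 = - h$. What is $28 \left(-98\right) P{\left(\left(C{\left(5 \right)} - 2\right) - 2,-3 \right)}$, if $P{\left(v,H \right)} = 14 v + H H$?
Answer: $145432$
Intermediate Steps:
$C{\left(h \right)} = \frac{3}{-2 - h}$
$P{\left(v,H \right)} = H^{2} + 14 v$ ($P{\left(v,H \right)} = 14 v + H^{2} = H^{2} + 14 v$)
$28 \left(-98\right) P{\left(\left(C{\left(5 \right)} - 2\right) - 2,-3 \right)} = 28 \left(-98\right) \left(\left(-3\right)^{2} + 14 \left(\left(- \frac{3}{2 + 5} - 2\right) - 2\right)\right) = - 2744 \left(9 + 14 \left(\left(- \frac{3}{7} - 2\right) - 2\right)\right) = - 2744 \left(9 + 14 \left(- \frac{17}{7} - 2\right)\right) = - 2744 \left(9 + 14 \left(- \frac{31}{7}\right)\right) = - 2744 \left(9 - 62\right) = \left(-2744\right) \left(-53\right) = 145432$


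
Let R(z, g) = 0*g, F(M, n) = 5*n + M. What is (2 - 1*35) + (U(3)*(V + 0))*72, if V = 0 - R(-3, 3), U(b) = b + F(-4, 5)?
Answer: -33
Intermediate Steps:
F(M, n) = M + 5*n
R(z, g) = 0
U(b) = 21 + b (U(b) = b + (-4 + 5*5) = b + (-4 + 25) = b + 21 = 21 + b)
V = 0 (V = 0 - 1*0 = 0 + 0 = 0)
(2 - 1*35) + (U(3)*(V + 0))*72 = (2 - 1*35) + ((21 + 3)*(0 + 0))*72 = (2 - 35) + (24*0)*72 = -33 + 0*72 = -33 + 0 = -33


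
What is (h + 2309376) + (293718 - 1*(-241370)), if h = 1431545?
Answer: 4276009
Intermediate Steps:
(h + 2309376) + (293718 - 1*(-241370)) = (1431545 + 2309376) + (293718 - 1*(-241370)) = 3740921 + (293718 + 241370) = 3740921 + 535088 = 4276009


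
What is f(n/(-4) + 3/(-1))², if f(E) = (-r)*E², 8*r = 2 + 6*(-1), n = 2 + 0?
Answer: 2401/64 ≈ 37.516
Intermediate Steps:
n = 2
r = -½ (r = (2 + 6*(-1))/8 = (2 - 6)/8 = (⅛)*(-4) = -½ ≈ -0.50000)
f(E) = E²/2 (f(E) = (-1*(-½))*E² = E²/2)
f(n/(-4) + 3/(-1))² = ((2/(-4) + 3/(-1))²/2)² = ((2*(-¼) + 3*(-1))²/2)² = ((-½ - 3)²/2)² = ((-7/2)²/2)² = ((½)*(49/4))² = (49/8)² = 2401/64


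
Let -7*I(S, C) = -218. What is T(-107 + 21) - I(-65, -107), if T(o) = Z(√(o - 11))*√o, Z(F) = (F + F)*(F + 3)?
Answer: -218/7 - 2*√8342*(3 + I*√97) ≈ -579.15 - 1799.1*I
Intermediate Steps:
I(S, C) = 218/7 (I(S, C) = -⅐*(-218) = 218/7)
Z(F) = 2*F*(3 + F) (Z(F) = (2*F)*(3 + F) = 2*F*(3 + F))
T(o) = 2*√o*√(-11 + o)*(3 + √(-11 + o)) (T(o) = (2*√(o - 11)*(3 + √(o - 11)))*√o = (2*√(-11 + o)*(3 + √(-11 + o)))*√o = 2*√o*√(-11 + o)*(3 + √(-11 + o)))
T(-107 + 21) - I(-65, -107) = 2*√(-107 + 21)*(-11 + (-107 + 21) + 3*√(-11 + (-107 + 21))) - 1*218/7 = 2*√(-86)*(-11 - 86 + 3*√(-11 - 86)) - 218/7 = 2*(I*√86)*(-11 - 86 + 3*√(-97)) - 218/7 = 2*(I*√86)*(-11 - 86 + 3*(I*√97)) - 218/7 = 2*(I*√86)*(-11 - 86 + 3*I*√97) - 218/7 = 2*(I*√86)*(-97 + 3*I*√97) - 218/7 = 2*I*√86*(-97 + 3*I*√97) - 218/7 = -218/7 + 2*I*√86*(-97 + 3*I*√97)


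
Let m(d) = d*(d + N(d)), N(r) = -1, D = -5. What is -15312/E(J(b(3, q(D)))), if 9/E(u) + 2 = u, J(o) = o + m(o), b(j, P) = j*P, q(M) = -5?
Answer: -1138192/3 ≈ -3.7940e+5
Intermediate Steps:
m(d) = d*(-1 + d) (m(d) = d*(d - 1) = d*(-1 + d))
b(j, P) = P*j
J(o) = o + o*(-1 + o)
E(u) = 9/(-2 + u)
-15312/E(J(b(3, q(D)))) = -15312/(9/(-2 + (-5*3)²)) = -15312/(9/(-2 + (-15)²)) = -15312/(9/(-2 + 225)) = -15312/(9/223) = -15312/(9*(1/223)) = -15312/9/223 = -15312*223/9 = -1138192/3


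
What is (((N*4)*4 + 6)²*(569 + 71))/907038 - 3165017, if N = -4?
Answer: -1435394268343/453519 ≈ -3.1650e+6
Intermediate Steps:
(((N*4)*4 + 6)²*(569 + 71))/907038 - 3165017 = ((-4*4*4 + 6)²*(569 + 71))/907038 - 3165017 = ((-16*4 + 6)²*640)*(1/907038) - 3165017 = ((-64 + 6)²*640)*(1/907038) - 3165017 = ((-58)²*640)*(1/907038) - 3165017 = (3364*640)*(1/907038) - 3165017 = 2152960*(1/907038) - 3165017 = 1076480/453519 - 3165017 = -1435394268343/453519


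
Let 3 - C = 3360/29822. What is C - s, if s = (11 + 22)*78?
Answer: -38337861/14911 ≈ -2571.1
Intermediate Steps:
s = 2574 (s = 33*78 = 2574)
C = 43053/14911 (C = 3 - 3360/29822 = 3 - 1*1680/14911 = 3 - 1680/14911 = 43053/14911 ≈ 2.8873)
C - s = 43053/14911 - 1*2574 = 43053/14911 - 2574 = -38337861/14911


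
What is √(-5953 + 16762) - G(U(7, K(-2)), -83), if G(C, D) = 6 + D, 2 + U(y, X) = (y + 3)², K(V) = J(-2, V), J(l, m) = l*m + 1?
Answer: 77 + 3*√1201 ≈ 180.97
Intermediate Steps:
J(l, m) = 1 + l*m
K(V) = 1 - 2*V
U(y, X) = -2 + (3 + y)² (U(y, X) = -2 + (y + 3)² = -2 + (3 + y)²)
√(-5953 + 16762) - G(U(7, K(-2)), -83) = √(-5953 + 16762) - (6 - 83) = √10809 - 1*(-77) = 3*√1201 + 77 = 77 + 3*√1201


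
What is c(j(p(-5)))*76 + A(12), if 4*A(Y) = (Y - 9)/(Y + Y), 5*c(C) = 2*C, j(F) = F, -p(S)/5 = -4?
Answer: 19457/32 ≈ 608.03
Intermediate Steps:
p(S) = 20 (p(S) = -5*(-4) = 20)
c(C) = 2*C/5 (c(C) = (2*C)/5 = 2*C/5)
A(Y) = (-9 + Y)/(8*Y) (A(Y) = ((Y - 9)/(Y + Y))/4 = ((-9 + Y)/((2*Y)))/4 = ((-9 + Y)*(1/(2*Y)))/4 = ((-9 + Y)/(2*Y))/4 = (-9 + Y)/(8*Y))
c(j(p(-5)))*76 + A(12) = ((⅖)*20)*76 + (⅛)*(-9 + 12)/12 = 8*76 + (⅛)*(1/12)*3 = 608 + 1/32 = 19457/32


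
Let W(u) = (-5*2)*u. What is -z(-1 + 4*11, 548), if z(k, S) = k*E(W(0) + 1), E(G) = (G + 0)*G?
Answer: -43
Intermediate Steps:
W(u) = -10*u
E(G) = G² (E(G) = G*G = G²)
z(k, S) = k (z(k, S) = k*(-10*0 + 1)² = k*(0 + 1)² = k*1² = k*1 = k)
-z(-1 + 4*11, 548) = -(-1 + 4*11) = -(-1 + 44) = -1*43 = -43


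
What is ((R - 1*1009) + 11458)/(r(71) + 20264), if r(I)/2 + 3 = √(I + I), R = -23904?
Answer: -15142855/22799222 + 1495*√142/22799222 ≈ -0.66340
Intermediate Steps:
r(I) = -6 + 2*√2*√I (r(I) = -6 + 2*√(I + I) = -6 + 2*√(2*I) = -6 + 2*(√2*√I) = -6 + 2*√2*√I)
((R - 1*1009) + 11458)/(r(71) + 20264) = ((-23904 - 1*1009) + 11458)/((-6 + 2*√2*√71) + 20264) = ((-23904 - 1009) + 11458)/((-6 + 2*√142) + 20264) = (-24913 + 11458)/(20258 + 2*√142) = -13455/(20258 + 2*√142)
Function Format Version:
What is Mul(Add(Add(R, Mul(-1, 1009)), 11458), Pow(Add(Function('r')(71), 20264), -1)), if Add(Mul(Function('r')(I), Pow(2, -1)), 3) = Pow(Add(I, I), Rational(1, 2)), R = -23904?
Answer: Add(Rational(-15142855, 22799222), Mul(Rational(1495, 22799222), Pow(142, Rational(1, 2)))) ≈ -0.66340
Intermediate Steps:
Function('r')(I) = Add(-6, Mul(2, Pow(2, Rational(1, 2)), Pow(I, Rational(1, 2)))) (Function('r')(I) = Add(-6, Mul(2, Pow(Add(I, I), Rational(1, 2)))) = Add(-6, Mul(2, Pow(Mul(2, I), Rational(1, 2)))) = Add(-6, Mul(2, Mul(Pow(2, Rational(1, 2)), Pow(I, Rational(1, 2))))) = Add(-6, Mul(2, Pow(2, Rational(1, 2)), Pow(I, Rational(1, 2)))))
Mul(Add(Add(R, Mul(-1, 1009)), 11458), Pow(Add(Function('r')(71), 20264), -1)) = Mul(Add(Add(-23904, Mul(-1, 1009)), 11458), Pow(Add(Add(-6, Mul(2, Pow(2, Rational(1, 2)), Pow(71, Rational(1, 2)))), 20264), -1)) = Mul(Add(Add(-23904, -1009), 11458), Pow(Add(Add(-6, Mul(2, Pow(142, Rational(1, 2)))), 20264), -1)) = Mul(Add(-24913, 11458), Pow(Add(20258, Mul(2, Pow(142, Rational(1, 2)))), -1)) = Mul(-13455, Pow(Add(20258, Mul(2, Pow(142, Rational(1, 2)))), -1))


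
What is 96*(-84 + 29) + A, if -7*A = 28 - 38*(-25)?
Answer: -37938/7 ≈ -5419.7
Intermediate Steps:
A = -978/7 (A = -(28 - 38*(-25))/7 = -(28 + 950)/7 = -1/7*978 = -978/7 ≈ -139.71)
96*(-84 + 29) + A = 96*(-84 + 29) - 978/7 = 96*(-55) - 978/7 = -5280 - 978/7 = -37938/7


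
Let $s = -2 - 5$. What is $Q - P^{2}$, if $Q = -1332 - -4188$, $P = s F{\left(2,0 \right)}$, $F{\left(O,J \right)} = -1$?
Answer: $2807$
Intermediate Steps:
$s = -7$ ($s = -2 - 5 = -7$)
$P = 7$ ($P = \left(-7\right) \left(-1\right) = 7$)
$Q = 2856$ ($Q = -1332 + 4188 = 2856$)
$Q - P^{2} = 2856 - 7^{2} = 2856 - 49 = 2807$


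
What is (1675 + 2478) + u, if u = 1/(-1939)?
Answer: 8052666/1939 ≈ 4153.0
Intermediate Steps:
u = -1/1939 ≈ -0.00051573
(1675 + 2478) + u = (1675 + 2478) - 1/1939 = 4153 - 1/1939 = 8052666/1939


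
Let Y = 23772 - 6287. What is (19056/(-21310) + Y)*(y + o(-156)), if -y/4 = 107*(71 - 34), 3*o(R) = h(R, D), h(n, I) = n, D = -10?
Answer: -2959825519536/10655 ≈ -2.7779e+8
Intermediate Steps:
Y = 17485
o(R) = R/3
y = -15836 (y = -428*(71 - 34) = -428*37 = -4*3959 = -15836)
(19056/(-21310) + Y)*(y + o(-156)) = (19056/(-21310) + 17485)*(-15836 + (⅓)*(-156)) = (19056*(-1/21310) + 17485)*(-15836 - 52) = (-9528/10655 + 17485)*(-15888) = (186293147/10655)*(-15888) = -2959825519536/10655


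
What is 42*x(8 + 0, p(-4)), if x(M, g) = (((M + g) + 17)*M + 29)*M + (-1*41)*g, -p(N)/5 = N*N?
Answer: -336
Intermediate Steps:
p(N) = -5*N² (p(N) = -5*N*N = -5*N²)
x(M, g) = -41*g + M*(29 + M*(17 + M + g)) (x(M, g) = ((17 + M + g)*M + 29)*M - 41*g = (M*(17 + M + g) + 29)*M - 41*g = (29 + M*(17 + M + g))*M - 41*g = M*(29 + M*(17 + M + g)) - 41*g = -41*g + M*(29 + M*(17 + M + g)))
42*x(8 + 0, p(-4)) = 42*((8 + 0)³ - (-205)*(-4)² + 17*(8 + 0)² + 29*(8 + 0) + (-5*(-4)²)*(8 + 0)²) = 42*(8³ - (-205)*16 + 17*8² + 29*8 - 5*16*8²) = 42*(512 - 41*(-80) + 17*64 + 232 - 80*64) = 42*(512 + 3280 + 1088 + 232 - 5120) = 42*(-8) = -336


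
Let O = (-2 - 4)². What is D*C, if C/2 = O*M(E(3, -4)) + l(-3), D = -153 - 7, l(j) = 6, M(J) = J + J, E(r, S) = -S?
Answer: -94080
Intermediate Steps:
M(J) = 2*J
O = 36 (O = (-6)² = 36)
D = -160
C = 588 (C = 2*(36*(2*(-1*(-4))) + 6) = 2*(36*(2*4) + 6) = 2*(36*8 + 6) = 2*(288 + 6) = 2*294 = 588)
D*C = -160*588 = -94080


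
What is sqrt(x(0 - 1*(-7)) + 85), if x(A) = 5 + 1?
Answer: sqrt(91) ≈ 9.5394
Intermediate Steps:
x(A) = 6
sqrt(x(0 - 1*(-7)) + 85) = sqrt(6 + 85) = sqrt(91)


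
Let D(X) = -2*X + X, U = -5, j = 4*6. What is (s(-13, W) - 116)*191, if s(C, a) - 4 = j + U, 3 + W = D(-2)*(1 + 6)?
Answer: -17763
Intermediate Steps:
j = 24
D(X) = -X
W = 11 (W = -3 + (-1*(-2))*(1 + 6) = -3 + 2*7 = -3 + 14 = 11)
s(C, a) = 23 (s(C, a) = 4 + (24 - 5) = 4 + 19 = 23)
(s(-13, W) - 116)*191 = (23 - 116)*191 = -93*191 = -17763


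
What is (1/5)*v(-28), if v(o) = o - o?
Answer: 0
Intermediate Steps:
v(o) = 0
(1/5)*v(-28) = (1/5)*0 = (1*(⅕))*0 = (⅕)*0 = 0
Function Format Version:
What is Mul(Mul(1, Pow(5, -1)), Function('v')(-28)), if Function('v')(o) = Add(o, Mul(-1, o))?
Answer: 0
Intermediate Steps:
Function('v')(o) = 0
Mul(Mul(1, Pow(5, -1)), Function('v')(-28)) = Mul(Mul(1, Pow(5, -1)), 0) = Mul(Mul(1, Rational(1, 5)), 0) = Mul(Rational(1, 5), 0) = 0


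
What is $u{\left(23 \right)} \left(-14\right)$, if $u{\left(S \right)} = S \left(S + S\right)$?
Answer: $-14812$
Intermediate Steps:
$u{\left(S \right)} = 2 S^{2}$ ($u{\left(S \right)} = S 2 S = 2 S^{2}$)
$u{\left(23 \right)} \left(-14\right) = 2 \cdot 23^{2} \left(-14\right) = 2 \cdot 529 \left(-14\right) = 1058 \left(-14\right) = -14812$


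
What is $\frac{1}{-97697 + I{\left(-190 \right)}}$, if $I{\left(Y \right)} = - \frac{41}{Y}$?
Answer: $- \frac{190}{18562389} \approx -1.0236 \cdot 10^{-5}$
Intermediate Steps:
$\frac{1}{-97697 + I{\left(-190 \right)}} = \frac{1}{-97697 - \frac{41}{-190}} = \frac{1}{-97697 - - \frac{41}{190}} = \frac{1}{-97697 + \frac{41}{190}} = \frac{1}{- \frac{18562389}{190}} = - \frac{190}{18562389}$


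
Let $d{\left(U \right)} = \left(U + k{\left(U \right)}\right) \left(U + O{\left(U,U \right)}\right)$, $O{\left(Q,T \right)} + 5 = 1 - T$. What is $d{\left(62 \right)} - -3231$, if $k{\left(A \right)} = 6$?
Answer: $2959$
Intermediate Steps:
$O{\left(Q,T \right)} = -4 - T$ ($O{\left(Q,T \right)} = -5 - \left(-1 + T\right) = -4 - T$)
$d{\left(U \right)} = -24 - 4 U$ ($d{\left(U \right)} = \left(U + 6\right) \left(U - \left(4 + U\right)\right) = \left(6 + U\right) \left(-4\right) = -24 - 4 U$)
$d{\left(62 \right)} - -3231 = \left(-24 - 248\right) - -3231 = \left(-24 - 248\right) + 3231 = -272 + 3231 = 2959$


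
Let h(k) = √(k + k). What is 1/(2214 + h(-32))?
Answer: 1107/2450930 - 2*I/1225465 ≈ 0.00045167 - 1.632e-6*I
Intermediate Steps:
h(k) = √2*√k (h(k) = √(2*k) = √2*√k)
1/(2214 + h(-32)) = 1/(2214 + √2*√(-32)) = 1/(2214 + √2*(4*I*√2)) = 1/(2214 + 8*I) = (2214 - 8*I)/4901860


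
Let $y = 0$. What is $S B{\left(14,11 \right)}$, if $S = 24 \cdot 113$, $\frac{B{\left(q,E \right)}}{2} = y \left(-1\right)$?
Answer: $0$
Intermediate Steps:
$B{\left(q,E \right)} = 0$ ($B{\left(q,E \right)} = 2 \cdot 0 \left(-1\right) = 2 \cdot 0 = 0$)
$S = 2712$
$S B{\left(14,11 \right)} = 2712 \cdot 0 = 0$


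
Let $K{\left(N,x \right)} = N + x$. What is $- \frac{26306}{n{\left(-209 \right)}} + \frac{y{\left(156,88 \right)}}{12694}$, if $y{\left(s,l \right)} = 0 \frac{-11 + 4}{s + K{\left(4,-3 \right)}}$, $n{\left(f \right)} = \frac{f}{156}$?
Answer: $\frac{4103736}{209} \approx 19635.0$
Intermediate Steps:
$n{\left(f \right)} = \frac{f}{156}$ ($n{\left(f \right)} = f \frac{1}{156} = \frac{f}{156}$)
$y{\left(s,l \right)} = 0$ ($y{\left(s,l \right)} = 0 \frac{-11 + 4}{s + \left(4 - 3\right)} = 0 \left(- \frac{7}{s + 1}\right) = 0 \left(- \frac{7}{1 + s}\right) = 0$)
$- \frac{26306}{n{\left(-209 \right)}} + \frac{y{\left(156,88 \right)}}{12694} = - \frac{26306}{\frac{1}{156} \left(-209\right)} + \frac{0}{12694} = - \frac{26306}{- \frac{209}{156}} + 0 \cdot \frac{1}{12694} = \left(-26306\right) \left(- \frac{156}{209}\right) + 0 = \frac{4103736}{209} + 0 = \frac{4103736}{209}$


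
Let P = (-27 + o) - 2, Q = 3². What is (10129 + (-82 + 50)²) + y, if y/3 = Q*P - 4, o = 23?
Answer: 10979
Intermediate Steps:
Q = 9
P = -6 (P = (-27 + 23) - 2 = -4 - 2 = -6)
y = -174 (y = 3*(9*(-6) - 4) = 3*(-54 - 4) = 3*(-58) = -174)
(10129 + (-82 + 50)²) + y = (10129 + (-82 + 50)²) - 174 = (10129 + (-32)²) - 174 = (10129 + 1024) - 174 = 11153 - 174 = 10979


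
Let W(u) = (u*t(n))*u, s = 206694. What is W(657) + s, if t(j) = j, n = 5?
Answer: 2364939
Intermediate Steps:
W(u) = 5*u² (W(u) = (u*5)*u = (5*u)*u = 5*u²)
W(657) + s = 5*657² + 206694 = 5*431649 + 206694 = 2158245 + 206694 = 2364939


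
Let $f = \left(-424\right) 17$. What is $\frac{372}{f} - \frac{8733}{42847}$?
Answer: $- \frac{19721637}{77210294} \approx -0.25543$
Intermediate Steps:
$f = -7208$
$\frac{372}{f} - \frac{8733}{42847} = \frac{372}{-7208} - \frac{8733}{42847} = 372 \left(- \frac{1}{7208}\right) - \frac{8733}{42847} = - \frac{93}{1802} - \frac{8733}{42847} = - \frac{19721637}{77210294}$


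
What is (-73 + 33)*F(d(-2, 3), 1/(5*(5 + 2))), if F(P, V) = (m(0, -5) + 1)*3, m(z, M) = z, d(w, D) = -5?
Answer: -120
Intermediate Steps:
F(P, V) = 3 (F(P, V) = (0 + 1)*3 = 1*3 = 3)
(-73 + 33)*F(d(-2, 3), 1/(5*(5 + 2))) = (-73 + 33)*3 = -40*3 = -120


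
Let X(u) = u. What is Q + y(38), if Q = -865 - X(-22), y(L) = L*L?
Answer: 601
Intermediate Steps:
y(L) = L²
Q = -843 (Q = -865 - 1*(-22) = -865 + 22 = -843)
Q + y(38) = -843 + 38² = -843 + 1444 = 601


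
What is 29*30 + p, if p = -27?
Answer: 843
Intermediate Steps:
29*30 + p = 29*30 - 27 = 870 - 27 = 843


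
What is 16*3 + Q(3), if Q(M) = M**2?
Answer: 57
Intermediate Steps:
16*3 + Q(3) = 16*3 + 3**2 = 48 + 9 = 57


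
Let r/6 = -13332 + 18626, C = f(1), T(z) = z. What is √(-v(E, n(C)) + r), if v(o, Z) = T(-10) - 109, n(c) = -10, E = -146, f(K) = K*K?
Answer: √31883 ≈ 178.56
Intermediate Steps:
f(K) = K²
C = 1 (C = 1² = 1)
v(o, Z) = -119 (v(o, Z) = -10 - 109 = -119)
r = 31764 (r = 6*(-13332 + 18626) = 6*5294 = 31764)
√(-v(E, n(C)) + r) = √(-1*(-119) + 31764) = √(119 + 31764) = √31883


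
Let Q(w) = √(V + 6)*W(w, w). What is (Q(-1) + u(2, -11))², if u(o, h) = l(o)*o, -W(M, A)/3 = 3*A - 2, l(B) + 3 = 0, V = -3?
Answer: 711 - 180*√3 ≈ 399.23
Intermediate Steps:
l(B) = -3 (l(B) = -3 + 0 = -3)
W(M, A) = 6 - 9*A (W(M, A) = -3*(3*A - 2) = -3*(-2 + 3*A) = 6 - 9*A)
u(o, h) = -3*o
Q(w) = √3*(6 - 9*w) (Q(w) = √(-3 + 6)*(6 - 9*w) = √3*(6 - 9*w))
(Q(-1) + u(2, -11))² = (√3*(6 - 9*(-1)) - 3*2)² = (√3*(6 + 9) - 6)² = (√3*15 - 6)² = (15*√3 - 6)² = (-6 + 15*√3)²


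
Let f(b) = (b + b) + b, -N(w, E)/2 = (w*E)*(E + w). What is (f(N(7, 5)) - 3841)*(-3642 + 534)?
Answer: 19769988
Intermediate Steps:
N(w, E) = -2*E*w*(E + w) (N(w, E) = -2*w*E*(E + w) = -2*E*w*(E + w))
f(b) = 3*b (f(b) = 2*b + b = 3*b)
(f(N(7, 5)) - 3841)*(-3642 + 534) = (3*(-2*5*7*(5 + 7)) - 3841)*(-3642 + 534) = (3*(-2*5*7*12) - 3841)*(-3108) = (3*(-840) - 3841)*(-3108) = (-2520 - 3841)*(-3108) = -6361*(-3108) = 19769988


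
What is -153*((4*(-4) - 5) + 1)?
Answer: 3060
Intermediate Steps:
-153*((4*(-4) - 5) + 1) = -153*((-16 - 5) + 1) = -153*(-21 + 1) = -153*(-20) = 3060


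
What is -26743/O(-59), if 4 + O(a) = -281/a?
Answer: -1577837/45 ≈ -35063.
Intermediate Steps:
O(a) = -4 - 281/a
-26743/O(-59) = -26743/(-4 - 281/(-59)) = -26743/(-4 - 281*(-1/59)) = -26743/(-4 + 281/59) = -26743/45/59 = -26743*59/45 = -1577837/45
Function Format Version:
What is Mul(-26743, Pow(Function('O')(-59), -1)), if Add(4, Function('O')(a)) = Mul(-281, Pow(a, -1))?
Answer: Rational(-1577837, 45) ≈ -35063.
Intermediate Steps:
Function('O')(a) = Add(-4, Mul(-281, Pow(a, -1)))
Mul(-26743, Pow(Function('O')(-59), -1)) = Mul(-26743, Pow(Add(-4, Mul(-281, Pow(-59, -1))), -1)) = Mul(-26743, Pow(Add(-4, Mul(-281, Rational(-1, 59))), -1)) = Mul(-26743, Pow(Add(-4, Rational(281, 59)), -1)) = Mul(-26743, Pow(Rational(45, 59), -1)) = Mul(-26743, Rational(59, 45)) = Rational(-1577837, 45)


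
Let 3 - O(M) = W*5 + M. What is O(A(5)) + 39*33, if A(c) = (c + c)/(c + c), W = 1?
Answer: 1284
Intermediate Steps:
A(c) = 1 (A(c) = (2*c)/((2*c)) = (2*c)*(1/(2*c)) = 1)
O(M) = -2 - M (O(M) = 3 - (1*5 + M) = 3 - (5 + M) = 3 + (-5 - M) = -2 - M)
O(A(5)) + 39*33 = (-2 - 1*1) + 39*33 = (-2 - 1) + 1287 = -3 + 1287 = 1284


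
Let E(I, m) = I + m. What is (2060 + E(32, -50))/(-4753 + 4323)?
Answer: -1021/215 ≈ -4.7488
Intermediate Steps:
(2060 + E(32, -50))/(-4753 + 4323) = (2060 + (32 - 50))/(-4753 + 4323) = (2060 - 18)/(-430) = 2042*(-1/430) = -1021/215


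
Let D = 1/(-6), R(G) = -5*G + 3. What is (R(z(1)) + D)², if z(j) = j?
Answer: 169/36 ≈ 4.6944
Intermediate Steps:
R(G) = 3 - 5*G
D = -⅙ ≈ -0.16667
(R(z(1)) + D)² = ((3 - 5*1) - ⅙)² = ((3 - 5) - ⅙)² = (-2 - ⅙)² = (-13/6)² = 169/36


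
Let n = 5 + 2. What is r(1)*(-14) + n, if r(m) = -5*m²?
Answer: 77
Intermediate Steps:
n = 7
r(1)*(-14) + n = -5*1²*(-14) + 7 = -5*1*(-14) + 7 = -5*(-14) + 7 = 70 + 7 = 77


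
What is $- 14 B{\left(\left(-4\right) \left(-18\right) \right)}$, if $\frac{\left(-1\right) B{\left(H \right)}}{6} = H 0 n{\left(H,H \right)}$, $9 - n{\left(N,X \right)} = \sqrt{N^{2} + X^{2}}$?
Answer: $0$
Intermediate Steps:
$n{\left(N,X \right)} = 9 - \sqrt{N^{2} + X^{2}}$
$B{\left(H \right)} = 0$ ($B{\left(H \right)} = - 6 H 0 \left(9 - \sqrt{H^{2} + H^{2}}\right) = - 6 \cdot 0 \left(9 - \sqrt{2 H^{2}}\right) = - 6 \cdot 0 \left(9 - \sqrt{2} \sqrt{H^{2}}\right) = \left(-6\right) 0 = 0$)
$- 14 B{\left(\left(-4\right) \left(-18\right) \right)} = \left(-14\right) 0 = 0$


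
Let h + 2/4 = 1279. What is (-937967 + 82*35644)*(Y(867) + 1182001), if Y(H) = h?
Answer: 4697243332119/2 ≈ 2.3486e+12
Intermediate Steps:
h = 2557/2 (h = -½ + 1279 = 2557/2 ≈ 1278.5)
Y(H) = 2557/2
(-937967 + 82*35644)*(Y(867) + 1182001) = (-937967 + 82*35644)*(2557/2 + 1182001) = (-937967 + 2922808)*(2366559/2) = 1984841*(2366559/2) = 4697243332119/2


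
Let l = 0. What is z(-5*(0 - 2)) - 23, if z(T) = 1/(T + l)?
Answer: -229/10 ≈ -22.900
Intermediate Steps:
z(T) = 1/T (z(T) = 1/(T + 0) = 1/T)
z(-5*(0 - 2)) - 23 = 1/(-5*(0 - 2)) - 23 = 1/(-5*(-2)) - 23 = 1/10 - 23 = ⅒ - 23 = -229/10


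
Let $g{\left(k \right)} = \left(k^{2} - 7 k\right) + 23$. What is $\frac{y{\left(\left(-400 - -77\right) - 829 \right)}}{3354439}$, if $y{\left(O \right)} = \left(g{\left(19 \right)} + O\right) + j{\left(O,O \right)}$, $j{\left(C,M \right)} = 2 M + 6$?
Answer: $- \frac{3199}{3354439} \approx -0.00095366$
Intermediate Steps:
$j{\left(C,M \right)} = 6 + 2 M$
$g{\left(k \right)} = 23 + k^{2} - 7 k$
$y{\left(O \right)} = 257 + 3 O$ ($y{\left(O \right)} = \left(\left(23 + 19^{2} - 133\right) + O\right) + \left(6 + 2 O\right) = \left(\left(23 + 361 - 133\right) + O\right) + \left(6 + 2 O\right) = \left(251 + O\right) + \left(6 + 2 O\right) = 257 + 3 O$)
$\frac{y{\left(\left(-400 - -77\right) - 829 \right)}}{3354439} = \frac{257 + 3 \left(\left(-400 - -77\right) - 829\right)}{3354439} = \left(257 + 3 \left(\left(-400 + 77\right) - 829\right)\right) \frac{1}{3354439} = \left(257 + 3 \left(-323 - 829\right)\right) \frac{1}{3354439} = \left(257 + 3 \left(-1152\right)\right) \frac{1}{3354439} = \left(257 - 3456\right) \frac{1}{3354439} = \left(-3199\right) \frac{1}{3354439} = - \frac{3199}{3354439}$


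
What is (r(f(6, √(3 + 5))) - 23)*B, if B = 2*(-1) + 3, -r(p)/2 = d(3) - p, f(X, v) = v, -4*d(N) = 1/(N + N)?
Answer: -275/12 + 4*√2 ≈ -17.260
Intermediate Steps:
d(N) = -1/(8*N) (d(N) = -1/(4*(N + N)) = -1/(2*N)/4 = -1/(8*N))
r(p) = 1/12 + 2*p (r(p) = -2*(-⅛/3 - p) = -2*(-⅛*⅓ - p) = -2*(-1/24 - p) = 1/12 + 2*p)
B = 1 (B = -2 + 3 = 1)
(r(f(6, √(3 + 5))) - 23)*B = ((1/12 + 2*√(3 + 5)) - 23)*1 = ((1/12 + 2*√8) - 23)*1 = ((1/12 + 2*(2*√2)) - 23)*1 = ((1/12 + 4*√2) - 23)*1 = (-275/12 + 4*√2)*1 = -275/12 + 4*√2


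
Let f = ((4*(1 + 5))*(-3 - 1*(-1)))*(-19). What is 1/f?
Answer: 1/912 ≈ 0.0010965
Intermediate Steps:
f = 912 (f = ((4*6)*(-3 + 1))*(-19) = (24*(-2))*(-19) = -48*(-19) = 912)
1/f = 1/912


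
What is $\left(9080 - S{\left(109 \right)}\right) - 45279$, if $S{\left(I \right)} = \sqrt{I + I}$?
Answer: $-36199 - \sqrt{218} \approx -36214.0$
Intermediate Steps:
$S{\left(I \right)} = \sqrt{2} \sqrt{I}$ ($S{\left(I \right)} = \sqrt{2 I} = \sqrt{2} \sqrt{I}$)
$\left(9080 - S{\left(109 \right)}\right) - 45279 = \left(9080 - \sqrt{2} \sqrt{109}\right) - 45279 = \left(9080 - \sqrt{218}\right) - 45279 = -36199 - \sqrt{218}$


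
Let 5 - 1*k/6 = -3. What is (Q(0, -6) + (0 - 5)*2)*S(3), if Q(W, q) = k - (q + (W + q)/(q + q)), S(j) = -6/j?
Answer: -87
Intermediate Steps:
k = 48 (k = 30 - 6*(-3) = 30 + 18 = 48)
Q(W, q) = 48 - q - (W + q)/(2*q) (Q(W, q) = 48 - (q + (W + q)/(q + q)) = 48 - (q + (W + q)/((2*q))) = 48 - (q + (W + q)*(1/(2*q))) = 48 - (q + (W + q)/(2*q)) = 48 + (-q - (W + q)/(2*q)) = 48 - q - (W + q)/(2*q))
(Q(0, -6) + (0 - 5)*2)*S(3) = ((95/2 - 1*(-6) - ½*0/(-6)) + (0 - 5)*2)*(-6/3) = ((95/2 + 6 - ½*0*(-⅙)) - 5*2)*(-6*⅓) = ((95/2 + 6 + 0) - 10)*(-2) = (107/2 - 10)*(-2) = (87/2)*(-2) = -87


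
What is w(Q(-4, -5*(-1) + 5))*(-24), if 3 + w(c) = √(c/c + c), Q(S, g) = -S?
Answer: 72 - 24*√5 ≈ 18.334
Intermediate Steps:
w(c) = -3 + √(1 + c) (w(c) = -3 + √(c/c + c) = -3 + √(1 + c))
w(Q(-4, -5*(-1) + 5))*(-24) = (-3 + √(1 - 1*(-4)))*(-24) = (-3 + √(1 + 4))*(-24) = (-3 + √5)*(-24) = 72 - 24*√5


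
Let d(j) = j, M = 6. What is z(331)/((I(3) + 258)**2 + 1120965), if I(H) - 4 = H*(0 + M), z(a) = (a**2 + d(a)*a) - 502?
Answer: 43724/239873 ≈ 0.18228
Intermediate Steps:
z(a) = -502 + 2*a**2 (z(a) = (a**2 + a*a) - 502 = (a**2 + a**2) - 502 = 2*a**2 - 502 = -502 + 2*a**2)
I(H) = 4 + 6*H (I(H) = 4 + H*(0 + 6) = 4 + H*6 = 4 + 6*H)
z(331)/((I(3) + 258)**2 + 1120965) = (-502 + 2*331**2)/(((4 + 6*3) + 258)**2 + 1120965) = (-502 + 2*109561)/(((4 + 18) + 258)**2 + 1120965) = (-502 + 219122)/((22 + 258)**2 + 1120965) = 218620/(280**2 + 1120965) = 218620/(78400 + 1120965) = 218620/1199365 = 218620*(1/1199365) = 43724/239873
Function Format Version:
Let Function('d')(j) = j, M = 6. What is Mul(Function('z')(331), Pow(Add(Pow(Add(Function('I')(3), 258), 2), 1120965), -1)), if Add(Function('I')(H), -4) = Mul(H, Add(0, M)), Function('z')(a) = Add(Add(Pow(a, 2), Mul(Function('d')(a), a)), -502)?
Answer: Rational(43724, 239873) ≈ 0.18228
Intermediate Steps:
Function('z')(a) = Add(-502, Mul(2, Pow(a, 2))) (Function('z')(a) = Add(Add(Pow(a, 2), Mul(a, a)), -502) = Add(Add(Pow(a, 2), Pow(a, 2)), -502) = Add(Mul(2, Pow(a, 2)), -502) = Add(-502, Mul(2, Pow(a, 2))))
Function('I')(H) = Add(4, Mul(6, H)) (Function('I')(H) = Add(4, Mul(H, Add(0, 6))) = Add(4, Mul(H, 6)) = Add(4, Mul(6, H)))
Mul(Function('z')(331), Pow(Add(Pow(Add(Function('I')(3), 258), 2), 1120965), -1)) = Mul(Add(-502, Mul(2, Pow(331, 2))), Pow(Add(Pow(Add(Add(4, Mul(6, 3)), 258), 2), 1120965), -1)) = Mul(Add(-502, Mul(2, 109561)), Pow(Add(Pow(Add(Add(4, 18), 258), 2), 1120965), -1)) = Mul(Add(-502, 219122), Pow(Add(Pow(Add(22, 258), 2), 1120965), -1)) = Mul(218620, Pow(Add(Pow(280, 2), 1120965), -1)) = Mul(218620, Pow(Add(78400, 1120965), -1)) = Mul(218620, Pow(1199365, -1)) = Mul(218620, Rational(1, 1199365)) = Rational(43724, 239873)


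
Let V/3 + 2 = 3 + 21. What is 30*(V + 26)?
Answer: 2760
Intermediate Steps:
V = 66 (V = -6 + 3*(3 + 21) = -6 + 3*24 = -6 + 72 = 66)
30*(V + 26) = 30*(66 + 26) = 30*92 = 2760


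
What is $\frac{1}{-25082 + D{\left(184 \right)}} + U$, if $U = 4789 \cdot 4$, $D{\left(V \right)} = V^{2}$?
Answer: $\frac{168074745}{8774} \approx 19156.0$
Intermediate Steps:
$U = 19156$
$\frac{1}{-25082 + D{\left(184 \right)}} + U = \frac{1}{-25082 + 184^{2}} + 19156 = \frac{1}{-25082 + 33856} + 19156 = \frac{1}{8774} + 19156 = \frac{168074745}{8774}$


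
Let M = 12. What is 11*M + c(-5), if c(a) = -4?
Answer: 128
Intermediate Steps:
11*M + c(-5) = 11*12 - 4 = 132 - 4 = 128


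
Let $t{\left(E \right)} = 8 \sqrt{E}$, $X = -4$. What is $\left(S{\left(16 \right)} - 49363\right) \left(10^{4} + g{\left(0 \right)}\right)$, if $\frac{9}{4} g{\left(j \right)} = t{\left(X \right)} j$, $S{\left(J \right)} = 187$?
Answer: $-491760000$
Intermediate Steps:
$g{\left(j \right)} = \frac{64 i j}{9}$ ($g{\left(j \right)} = \frac{4 \cdot 8 \sqrt{-4} j}{9} = \frac{4 \cdot 8 \cdot 2 i j}{9} = \frac{4 \cdot 16 i j}{9} = \frac{64 i j}{9}$)
$\left(S{\left(16 \right)} - 49363\right) \left(10^{4} + g{\left(0 \right)}\right) = \left(187 - 49363\right) \left(10^{4} + \frac{64}{9} i 0\right) = - 49176 \left(10000 + 0\right) = \left(-49176\right) 10000 = -491760000$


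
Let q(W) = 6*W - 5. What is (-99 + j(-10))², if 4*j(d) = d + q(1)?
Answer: 164025/16 ≈ 10252.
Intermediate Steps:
q(W) = -5 + 6*W
j(d) = ¼ + d/4 (j(d) = (d + (-5 + 6*1))/4 = (d + (-5 + 6))/4 = (d + 1)/4 = (1 + d)/4 = ¼ + d/4)
(-99 + j(-10))² = (-99 + (¼ + (¼)*(-10)))² = (-99 + (¼ - 5/2))² = (-99 - 9/4)² = (-405/4)² = 164025/16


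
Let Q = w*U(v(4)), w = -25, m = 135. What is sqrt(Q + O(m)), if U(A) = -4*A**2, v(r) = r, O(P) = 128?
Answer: 24*sqrt(3) ≈ 41.569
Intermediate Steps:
Q = 1600 (Q = -(-100)*4**2 = -(-100)*16 = -25*(-64) = 1600)
sqrt(Q + O(m)) = sqrt(1600 + 128) = sqrt(1728) = 24*sqrt(3)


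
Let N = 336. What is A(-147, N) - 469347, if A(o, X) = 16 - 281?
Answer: -469612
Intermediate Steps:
A(o, X) = -265
A(-147, N) - 469347 = -265 - 469347 = -469612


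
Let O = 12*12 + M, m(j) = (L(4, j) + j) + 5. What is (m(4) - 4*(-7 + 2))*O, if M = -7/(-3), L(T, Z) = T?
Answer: 4829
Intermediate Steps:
M = 7/3 (M = -7*(-1/3) = 7/3 ≈ 2.3333)
m(j) = 9 + j (m(j) = (4 + j) + 5 = 9 + j)
O = 439/3 (O = 12*12 + 7/3 = 144 + 7/3 = 439/3 ≈ 146.33)
(m(4) - 4*(-7 + 2))*O = ((9 + 4) - 4*(-7 + 2))*(439/3) = (13 - 4*(-5))*(439/3) = (13 + 20)*(439/3) = 33*(439/3) = 4829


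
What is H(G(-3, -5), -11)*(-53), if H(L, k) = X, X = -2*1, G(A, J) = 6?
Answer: 106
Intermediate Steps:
X = -2
H(L, k) = -2
H(G(-3, -5), -11)*(-53) = -2*(-53) = 106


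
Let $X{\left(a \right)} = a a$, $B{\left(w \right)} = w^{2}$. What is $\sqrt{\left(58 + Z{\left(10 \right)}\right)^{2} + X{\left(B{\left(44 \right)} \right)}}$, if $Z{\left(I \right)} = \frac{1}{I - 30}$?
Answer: $\frac{\sqrt{1500581681}}{20} \approx 1936.9$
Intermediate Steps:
$Z{\left(I \right)} = \frac{1}{-30 + I}$
$X{\left(a \right)} = a^{2}$
$\sqrt{\left(58 + Z{\left(10 \right)}\right)^{2} + X{\left(B{\left(44 \right)} \right)}} = \sqrt{\left(58 + \frac{1}{-30 + 10}\right)^{2} + \left(44^{2}\right)^{2}} = \sqrt{\left(58 + \frac{1}{-20}\right)^{2} + 1936^{2}} = \sqrt{\left(58 - \frac{1}{20}\right)^{2} + 3748096} = \sqrt{\left(\frac{1159}{20}\right)^{2} + 3748096} = \sqrt{\frac{1343281}{400} + 3748096} = \sqrt{\frac{1500581681}{400}} = \frac{\sqrt{1500581681}}{20}$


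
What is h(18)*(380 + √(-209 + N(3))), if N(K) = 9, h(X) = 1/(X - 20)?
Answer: -190 - 5*I*√2 ≈ -190.0 - 7.0711*I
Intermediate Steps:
h(X) = 1/(-20 + X)
h(18)*(380 + √(-209 + N(3))) = (380 + √(-209 + 9))/(-20 + 18) = (380 + √(-200))/(-2) = -(380 + 10*I*√2)/2 = -190 - 5*I*√2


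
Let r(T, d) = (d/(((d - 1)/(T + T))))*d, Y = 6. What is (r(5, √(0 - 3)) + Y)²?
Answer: 54*(4*√3 + 11*I)/(√3 - I) ≈ 13.5 + 350.74*I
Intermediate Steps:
r(T, d) = 2*T*d²/(-1 + d) (r(T, d) = (d/(((-1 + d)/((2*T)))))*d = (d/(((-1 + d)*(1/(2*T)))))*d = (d/(((-1 + d)/(2*T))))*d = (d*(2*T/(-1 + d)))*d = (2*T*d/(-1 + d))*d = 2*T*d²/(-1 + d))
(r(5, √(0 - 3)) + Y)² = (2*5*(√(0 - 3))²/(-1 + √(0 - 3)) + 6)² = (2*5*(√(-3))²/(-1 + √(-3)) + 6)² = (2*5*(I*√3)²/(-1 + I*√3) + 6)² = (2*5*(-3)/(-1 + I*√3) + 6)² = (-30/(-1 + I*√3) + 6)² = (6 - 30/(-1 + I*√3))²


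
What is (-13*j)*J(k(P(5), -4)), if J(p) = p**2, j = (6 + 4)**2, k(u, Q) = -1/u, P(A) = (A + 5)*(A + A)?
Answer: -13/100 ≈ -0.13000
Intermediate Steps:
P(A) = 2*A*(5 + A) (P(A) = (5 + A)*(2*A) = 2*A*(5 + A))
j = 100 (j = 10**2 = 100)
(-13*j)*J(k(P(5), -4)) = (-13*100)*(-1/(2*5*(5 + 5)))**2 = -1300*(-1/(2*5*10))**2 = -1300*(-1/100)**2 = -1300*1/10000 = -13/100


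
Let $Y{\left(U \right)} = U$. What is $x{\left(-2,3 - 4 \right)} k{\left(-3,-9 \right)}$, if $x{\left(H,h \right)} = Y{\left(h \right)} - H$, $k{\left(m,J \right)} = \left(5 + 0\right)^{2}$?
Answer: $25$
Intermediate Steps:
$k{\left(m,J \right)} = 25$ ($k{\left(m,J \right)} = 5^{2} = 25$)
$x{\left(H,h \right)} = h - H$
$x{\left(-2,3 - 4 \right)} k{\left(-3,-9 \right)} = \left(\left(3 - 4\right) - -2\right) 25 = \left(-1 + 2\right) 25 = 1 \cdot 25 = 25$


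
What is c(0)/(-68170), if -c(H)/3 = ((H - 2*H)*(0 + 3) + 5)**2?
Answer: 15/13634 ≈ 0.0011002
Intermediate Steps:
c(H) = -3*(5 - 3*H)**2 (c(H) = -3*((H - 2*H)*(0 + 3) + 5)**2 = -3*(-H*3 + 5)**2 = -3*(-3*H + 5)**2 = -3*(5 - 3*H)**2)
c(0)/(-68170) = -3*(-5 + 3*0)**2/(-68170) = -3*(-5 + 0)**2*(-1/68170) = -3*(-5)**2*(-1/68170) = -3*25*(-1/68170) = -75*(-1/68170) = 15/13634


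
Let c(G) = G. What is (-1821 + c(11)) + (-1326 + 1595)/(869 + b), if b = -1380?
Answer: -925179/511 ≈ -1810.5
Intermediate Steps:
(-1821 + c(11)) + (-1326 + 1595)/(869 + b) = (-1821 + 11) + (-1326 + 1595)/(869 - 1380) = -1810 + 269/(-511) = -1810 + 269*(-1/511) = -1810 - 269/511 = -925179/511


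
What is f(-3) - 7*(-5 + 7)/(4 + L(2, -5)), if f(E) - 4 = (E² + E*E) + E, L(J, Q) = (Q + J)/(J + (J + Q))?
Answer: 17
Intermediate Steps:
L(J, Q) = (J + Q)/(Q + 2*J)
f(E) = 4 + E + 2*E² (f(E) = 4 + ((E² + E*E) + E) = 4 + ((E² + E²) + E) = 4 + (2*E² + E) = 4 + (E + 2*E²) = 4 + E + 2*E²)
f(-3) - 7*(-5 + 7)/(4 + L(2, -5)) = (4 - 3 + 2*(-3)²) - 7*(-5 + 7)/(4 + (2 - 5)/(-5 + 2*2)) = (4 - 3 + 2*9) - 14/(4 - 3/(-5 + 4)) = (4 - 3 + 18) - 14/(4 - 3/(-1)) = 19 - 14/(4 - 1*(-3)) = 19 - 14/(4 + 3) = 19 - 14/7 = 19 - 7*2/7 = 19 - 2 = 17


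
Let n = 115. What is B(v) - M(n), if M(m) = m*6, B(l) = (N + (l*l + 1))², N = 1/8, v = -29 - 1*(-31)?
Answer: -42479/64 ≈ -663.73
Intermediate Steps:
v = 2 (v = -29 + 31 = 2)
N = ⅛ ≈ 0.12500
B(l) = (9/8 + l²)² (B(l) = (⅛ + (l*l + 1))² = (⅛ + (l² + 1))² = (⅛ + (1 + l²))² = (9/8 + l²)²)
M(m) = 6*m
B(v) - M(n) = (9 + 8*2²)²/64 - 6*115 = (9 + 8*4)²/64 - 1*690 = (9 + 32)²/64 - 690 = (1/64)*41² - 690 = (1/64)*1681 - 690 = 1681/64 - 690 = -42479/64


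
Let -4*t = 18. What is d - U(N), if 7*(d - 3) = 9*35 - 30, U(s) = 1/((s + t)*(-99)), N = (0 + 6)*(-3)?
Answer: 1363216/31185 ≈ 43.714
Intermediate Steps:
t = -9/2 (t = -¼*18 = -9/2 ≈ -4.5000)
N = -18 (N = 6*(-3) = -18)
U(s) = -1/(99*(-9/2 + s)) (U(s) = 1/((s - 9/2)*(-99)) = -1/99/(-9/2 + s) = -1/(99*(-9/2 + s)))
d = 306/7 (d = 3 + (9*35 - 30)/7 = 3 + (315 - 30)/7 = 3 + (⅐)*285 = 3 + 285/7 = 306/7 ≈ 43.714)
d - U(N) = 306/7 - (-2)/(-891 + 198*(-18)) = 306/7 - (-2)/(-891 - 3564) = 306/7 - (-2)/(-4455) = 306/7 - (-2)*(-1)/4455 = 306/7 - 1*2/4455 = 306/7 - 2/4455 = 1363216/31185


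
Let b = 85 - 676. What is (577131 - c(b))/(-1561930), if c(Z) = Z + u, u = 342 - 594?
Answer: -288987/780965 ≈ -0.37004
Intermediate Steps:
u = -252
b = -591
c(Z) = -252 + Z (c(Z) = Z - 252 = -252 + Z)
(577131 - c(b))/(-1561930) = (577131 - (-252 - 591))/(-1561930) = (577131 - 1*(-843))*(-1/1561930) = (577131 + 843)*(-1/1561930) = 577974*(-1/1561930) = -288987/780965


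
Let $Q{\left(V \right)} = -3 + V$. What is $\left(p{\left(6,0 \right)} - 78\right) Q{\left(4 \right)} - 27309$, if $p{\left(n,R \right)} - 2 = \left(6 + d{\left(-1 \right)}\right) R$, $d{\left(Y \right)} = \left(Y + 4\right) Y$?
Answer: $-27385$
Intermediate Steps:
$d{\left(Y \right)} = Y \left(4 + Y\right)$ ($d{\left(Y \right)} = \left(4 + Y\right) Y = Y \left(4 + Y\right)$)
$p{\left(n,R \right)} = 2 + 3 R$ ($p{\left(n,R \right)} = 2 + \left(6 - \left(4 - 1\right)\right) R = 2 + \left(6 - 3\right) R = 2 + 3 R$)
$\left(p{\left(6,0 \right)} - 78\right) Q{\left(4 \right)} - 27309 = \left(\left(2 + 3 \cdot 0\right) - 78\right) \left(-3 + 4\right) - 27309 = \left(\left(2 + 0\right) - 78\right) 1 - 27309 = \left(2 - 78\right) 1 - 27309 = \left(-76\right) 1 - 27309 = -76 - 27309 = -27385$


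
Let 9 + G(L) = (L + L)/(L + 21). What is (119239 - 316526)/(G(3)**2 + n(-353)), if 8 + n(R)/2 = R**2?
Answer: -108848/137533 ≈ -0.79143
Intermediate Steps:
G(L) = -9 + 2*L/(21 + L) (G(L) = -9 + (L + L)/(L + 21) = -9 + (2*L)/(21 + L) = -9 + 2*L/(21 + L))
n(R) = -16 + 2*R**2
(119239 - 316526)/(G(3)**2 + n(-353)) = (119239 - 316526)/((7*(-27 - 1*3)/(21 + 3))**2 + (-16 + 2*(-353)**2)) = -197287/((7*(-27 - 3)/24)**2 + (-16 + 2*124609)) = -197287/((7*(1/24)*(-30))**2 + (-16 + 249218)) = -197287/((-35/4)**2 + 249202) = -197287/(1225/16 + 249202) = -197287/3988457/16 = -197287*16/3988457 = -108848/137533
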